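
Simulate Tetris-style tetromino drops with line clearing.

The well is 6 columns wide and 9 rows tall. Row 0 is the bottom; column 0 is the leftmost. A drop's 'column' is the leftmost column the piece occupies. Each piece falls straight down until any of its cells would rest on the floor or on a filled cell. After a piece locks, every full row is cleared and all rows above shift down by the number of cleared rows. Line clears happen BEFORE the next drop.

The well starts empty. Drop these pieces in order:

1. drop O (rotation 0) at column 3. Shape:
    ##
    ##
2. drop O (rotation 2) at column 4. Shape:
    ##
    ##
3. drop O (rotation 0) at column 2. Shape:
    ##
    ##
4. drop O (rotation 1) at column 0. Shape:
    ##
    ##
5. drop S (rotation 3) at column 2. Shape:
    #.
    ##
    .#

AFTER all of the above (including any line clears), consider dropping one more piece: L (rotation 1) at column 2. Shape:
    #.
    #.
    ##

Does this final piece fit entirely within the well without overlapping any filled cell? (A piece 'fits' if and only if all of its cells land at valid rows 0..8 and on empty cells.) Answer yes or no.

Drop 1: O rot0 at col 3 lands with bottom-row=0; cleared 0 line(s) (total 0); column heights now [0 0 0 2 2 0], max=2
Drop 2: O rot2 at col 4 lands with bottom-row=2; cleared 0 line(s) (total 0); column heights now [0 0 0 2 4 4], max=4
Drop 3: O rot0 at col 2 lands with bottom-row=2; cleared 0 line(s) (total 0); column heights now [0 0 4 4 4 4], max=4
Drop 4: O rot1 at col 0 lands with bottom-row=0; cleared 0 line(s) (total 0); column heights now [2 2 4 4 4 4], max=4
Drop 5: S rot3 at col 2 lands with bottom-row=4; cleared 0 line(s) (total 0); column heights now [2 2 7 6 4 4], max=7
Test piece L rot1 at col 2 (width 2): heights before test = [2 2 7 6 4 4]; fits = False

Answer: no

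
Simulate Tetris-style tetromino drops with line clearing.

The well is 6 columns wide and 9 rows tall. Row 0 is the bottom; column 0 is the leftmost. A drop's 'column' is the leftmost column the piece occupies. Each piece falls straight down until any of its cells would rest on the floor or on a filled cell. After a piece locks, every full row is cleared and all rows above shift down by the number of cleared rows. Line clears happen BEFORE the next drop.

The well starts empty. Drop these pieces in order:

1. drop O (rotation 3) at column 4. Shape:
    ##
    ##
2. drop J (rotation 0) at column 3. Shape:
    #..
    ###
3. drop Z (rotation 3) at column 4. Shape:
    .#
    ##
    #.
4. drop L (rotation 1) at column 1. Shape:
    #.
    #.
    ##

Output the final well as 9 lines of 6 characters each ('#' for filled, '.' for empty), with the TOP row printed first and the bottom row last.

Answer: ......
......
......
.....#
....##
...##.
.#.###
.#..##
.##.##

Derivation:
Drop 1: O rot3 at col 4 lands with bottom-row=0; cleared 0 line(s) (total 0); column heights now [0 0 0 0 2 2], max=2
Drop 2: J rot0 at col 3 lands with bottom-row=2; cleared 0 line(s) (total 0); column heights now [0 0 0 4 3 3], max=4
Drop 3: Z rot3 at col 4 lands with bottom-row=3; cleared 0 line(s) (total 0); column heights now [0 0 0 4 5 6], max=6
Drop 4: L rot1 at col 1 lands with bottom-row=0; cleared 0 line(s) (total 0); column heights now [0 3 1 4 5 6], max=6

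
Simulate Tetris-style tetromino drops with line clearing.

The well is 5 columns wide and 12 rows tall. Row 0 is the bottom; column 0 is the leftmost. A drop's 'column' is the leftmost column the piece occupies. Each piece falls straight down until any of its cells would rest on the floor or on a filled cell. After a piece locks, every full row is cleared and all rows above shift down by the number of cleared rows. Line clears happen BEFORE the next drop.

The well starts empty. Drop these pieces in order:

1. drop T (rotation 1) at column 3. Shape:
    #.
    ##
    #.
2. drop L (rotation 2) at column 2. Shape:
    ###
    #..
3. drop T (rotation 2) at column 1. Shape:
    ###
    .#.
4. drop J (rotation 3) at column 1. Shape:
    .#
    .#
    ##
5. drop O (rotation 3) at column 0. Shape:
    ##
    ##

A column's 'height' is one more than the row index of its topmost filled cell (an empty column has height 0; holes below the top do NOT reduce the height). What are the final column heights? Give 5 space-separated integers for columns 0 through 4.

Drop 1: T rot1 at col 3 lands with bottom-row=0; cleared 0 line(s) (total 0); column heights now [0 0 0 3 2], max=3
Drop 2: L rot2 at col 2 lands with bottom-row=2; cleared 0 line(s) (total 0); column heights now [0 0 4 4 4], max=4
Drop 3: T rot2 at col 1 lands with bottom-row=4; cleared 0 line(s) (total 0); column heights now [0 6 6 6 4], max=6
Drop 4: J rot3 at col 1 lands with bottom-row=6; cleared 0 line(s) (total 0); column heights now [0 7 9 6 4], max=9
Drop 5: O rot3 at col 0 lands with bottom-row=7; cleared 0 line(s) (total 0); column heights now [9 9 9 6 4], max=9

Answer: 9 9 9 6 4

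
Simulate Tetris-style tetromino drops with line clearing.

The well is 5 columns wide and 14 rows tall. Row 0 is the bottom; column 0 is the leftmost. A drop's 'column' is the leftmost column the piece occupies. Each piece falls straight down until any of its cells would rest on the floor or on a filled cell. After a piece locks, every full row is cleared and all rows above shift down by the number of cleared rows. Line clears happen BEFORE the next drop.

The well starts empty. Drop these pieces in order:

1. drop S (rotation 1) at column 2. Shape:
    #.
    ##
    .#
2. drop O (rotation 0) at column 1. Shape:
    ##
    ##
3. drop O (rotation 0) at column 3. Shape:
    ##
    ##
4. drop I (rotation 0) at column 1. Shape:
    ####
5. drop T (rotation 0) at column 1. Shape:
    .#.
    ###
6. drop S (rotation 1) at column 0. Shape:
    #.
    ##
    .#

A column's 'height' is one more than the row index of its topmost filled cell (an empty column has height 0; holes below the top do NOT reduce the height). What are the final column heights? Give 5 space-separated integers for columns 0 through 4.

Drop 1: S rot1 at col 2 lands with bottom-row=0; cleared 0 line(s) (total 0); column heights now [0 0 3 2 0], max=3
Drop 2: O rot0 at col 1 lands with bottom-row=3; cleared 0 line(s) (total 0); column heights now [0 5 5 2 0], max=5
Drop 3: O rot0 at col 3 lands with bottom-row=2; cleared 0 line(s) (total 0); column heights now [0 5 5 4 4], max=5
Drop 4: I rot0 at col 1 lands with bottom-row=5; cleared 0 line(s) (total 0); column heights now [0 6 6 6 6], max=6
Drop 5: T rot0 at col 1 lands with bottom-row=6; cleared 0 line(s) (total 0); column heights now [0 7 8 7 6], max=8
Drop 6: S rot1 at col 0 lands with bottom-row=7; cleared 0 line(s) (total 0); column heights now [10 9 8 7 6], max=10

Answer: 10 9 8 7 6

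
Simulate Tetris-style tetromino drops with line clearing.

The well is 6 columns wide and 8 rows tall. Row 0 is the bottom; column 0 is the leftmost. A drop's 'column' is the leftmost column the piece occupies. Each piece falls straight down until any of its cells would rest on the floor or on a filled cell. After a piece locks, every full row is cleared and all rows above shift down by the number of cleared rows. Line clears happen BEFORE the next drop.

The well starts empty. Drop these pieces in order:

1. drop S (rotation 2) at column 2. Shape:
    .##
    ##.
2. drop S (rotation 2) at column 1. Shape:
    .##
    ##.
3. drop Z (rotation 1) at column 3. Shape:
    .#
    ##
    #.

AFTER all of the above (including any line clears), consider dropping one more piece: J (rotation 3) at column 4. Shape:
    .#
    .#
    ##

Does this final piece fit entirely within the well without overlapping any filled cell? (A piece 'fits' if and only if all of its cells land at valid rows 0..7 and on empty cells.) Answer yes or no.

Drop 1: S rot2 at col 2 lands with bottom-row=0; cleared 0 line(s) (total 0); column heights now [0 0 1 2 2 0], max=2
Drop 2: S rot2 at col 1 lands with bottom-row=1; cleared 0 line(s) (total 0); column heights now [0 2 3 3 2 0], max=3
Drop 3: Z rot1 at col 3 lands with bottom-row=3; cleared 0 line(s) (total 0); column heights now [0 2 3 5 6 0], max=6
Test piece J rot3 at col 4 (width 2): heights before test = [0 2 3 5 6 0]; fits = False

Answer: no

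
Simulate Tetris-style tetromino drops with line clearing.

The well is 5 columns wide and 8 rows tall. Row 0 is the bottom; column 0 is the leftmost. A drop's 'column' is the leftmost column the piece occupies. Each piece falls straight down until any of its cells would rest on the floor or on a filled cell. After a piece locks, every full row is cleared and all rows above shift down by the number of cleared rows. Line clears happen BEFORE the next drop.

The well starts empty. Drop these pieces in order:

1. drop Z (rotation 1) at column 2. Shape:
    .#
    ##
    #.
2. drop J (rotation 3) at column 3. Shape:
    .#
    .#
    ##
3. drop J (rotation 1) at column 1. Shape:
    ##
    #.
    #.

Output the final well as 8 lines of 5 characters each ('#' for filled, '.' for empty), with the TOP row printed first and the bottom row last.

Answer: .....
.....
....#
....#
...##
.###.
.###.
.##..

Derivation:
Drop 1: Z rot1 at col 2 lands with bottom-row=0; cleared 0 line(s) (total 0); column heights now [0 0 2 3 0], max=3
Drop 2: J rot3 at col 3 lands with bottom-row=3; cleared 0 line(s) (total 0); column heights now [0 0 2 4 6], max=6
Drop 3: J rot1 at col 1 lands with bottom-row=0; cleared 0 line(s) (total 0); column heights now [0 3 3 4 6], max=6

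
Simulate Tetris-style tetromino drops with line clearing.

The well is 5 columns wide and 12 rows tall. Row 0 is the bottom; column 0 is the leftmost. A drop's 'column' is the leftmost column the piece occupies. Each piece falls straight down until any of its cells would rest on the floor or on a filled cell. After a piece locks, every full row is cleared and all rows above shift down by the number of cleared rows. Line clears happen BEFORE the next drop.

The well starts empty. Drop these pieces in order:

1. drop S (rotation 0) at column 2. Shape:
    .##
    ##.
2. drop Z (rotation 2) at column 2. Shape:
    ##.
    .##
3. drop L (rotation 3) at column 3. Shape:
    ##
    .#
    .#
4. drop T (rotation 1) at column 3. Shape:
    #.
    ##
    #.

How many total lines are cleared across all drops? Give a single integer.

Answer: 0

Derivation:
Drop 1: S rot0 at col 2 lands with bottom-row=0; cleared 0 line(s) (total 0); column heights now [0 0 1 2 2], max=2
Drop 2: Z rot2 at col 2 lands with bottom-row=2; cleared 0 line(s) (total 0); column heights now [0 0 4 4 3], max=4
Drop 3: L rot3 at col 3 lands with bottom-row=3; cleared 0 line(s) (total 0); column heights now [0 0 4 6 6], max=6
Drop 4: T rot1 at col 3 lands with bottom-row=6; cleared 0 line(s) (total 0); column heights now [0 0 4 9 8], max=9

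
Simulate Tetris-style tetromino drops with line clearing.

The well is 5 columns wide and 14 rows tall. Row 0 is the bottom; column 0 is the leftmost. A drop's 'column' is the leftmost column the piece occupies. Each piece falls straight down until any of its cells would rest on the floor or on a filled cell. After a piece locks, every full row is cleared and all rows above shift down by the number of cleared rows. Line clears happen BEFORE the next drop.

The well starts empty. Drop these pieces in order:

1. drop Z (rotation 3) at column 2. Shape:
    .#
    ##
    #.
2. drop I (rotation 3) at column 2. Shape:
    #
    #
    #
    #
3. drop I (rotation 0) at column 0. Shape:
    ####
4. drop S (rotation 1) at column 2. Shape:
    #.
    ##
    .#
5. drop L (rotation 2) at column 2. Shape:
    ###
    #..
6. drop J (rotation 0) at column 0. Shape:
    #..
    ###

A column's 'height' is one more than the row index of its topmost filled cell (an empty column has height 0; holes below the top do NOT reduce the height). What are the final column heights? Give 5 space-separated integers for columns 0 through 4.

Drop 1: Z rot3 at col 2 lands with bottom-row=0; cleared 0 line(s) (total 0); column heights now [0 0 2 3 0], max=3
Drop 2: I rot3 at col 2 lands with bottom-row=2; cleared 0 line(s) (total 0); column heights now [0 0 6 3 0], max=6
Drop 3: I rot0 at col 0 lands with bottom-row=6; cleared 0 line(s) (total 0); column heights now [7 7 7 7 0], max=7
Drop 4: S rot1 at col 2 lands with bottom-row=7; cleared 0 line(s) (total 0); column heights now [7 7 10 9 0], max=10
Drop 5: L rot2 at col 2 lands with bottom-row=10; cleared 0 line(s) (total 0); column heights now [7 7 12 12 12], max=12
Drop 6: J rot0 at col 0 lands with bottom-row=12; cleared 0 line(s) (total 0); column heights now [14 13 13 12 12], max=14

Answer: 14 13 13 12 12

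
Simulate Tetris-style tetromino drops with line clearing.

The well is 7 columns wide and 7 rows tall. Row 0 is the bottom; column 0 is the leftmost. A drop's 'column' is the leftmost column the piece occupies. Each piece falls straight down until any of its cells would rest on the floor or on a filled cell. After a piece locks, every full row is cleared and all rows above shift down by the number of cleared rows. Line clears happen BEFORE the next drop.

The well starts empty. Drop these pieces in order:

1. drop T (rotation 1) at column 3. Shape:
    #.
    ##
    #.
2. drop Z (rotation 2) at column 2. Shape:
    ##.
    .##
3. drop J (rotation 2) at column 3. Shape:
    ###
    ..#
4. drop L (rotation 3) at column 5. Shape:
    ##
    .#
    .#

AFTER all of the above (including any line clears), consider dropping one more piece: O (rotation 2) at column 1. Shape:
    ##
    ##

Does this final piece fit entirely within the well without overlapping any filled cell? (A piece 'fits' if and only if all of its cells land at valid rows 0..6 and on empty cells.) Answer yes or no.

Drop 1: T rot1 at col 3 lands with bottom-row=0; cleared 0 line(s) (total 0); column heights now [0 0 0 3 2 0 0], max=3
Drop 2: Z rot2 at col 2 lands with bottom-row=3; cleared 0 line(s) (total 0); column heights now [0 0 5 5 4 0 0], max=5
Drop 3: J rot2 at col 3 lands with bottom-row=4; cleared 0 line(s) (total 0); column heights now [0 0 5 6 6 6 0], max=6
Drop 4: L rot3 at col 5 lands with bottom-row=4; cleared 0 line(s) (total 0); column heights now [0 0 5 6 6 7 7], max=7
Test piece O rot2 at col 1 (width 2): heights before test = [0 0 5 6 6 7 7]; fits = True

Answer: yes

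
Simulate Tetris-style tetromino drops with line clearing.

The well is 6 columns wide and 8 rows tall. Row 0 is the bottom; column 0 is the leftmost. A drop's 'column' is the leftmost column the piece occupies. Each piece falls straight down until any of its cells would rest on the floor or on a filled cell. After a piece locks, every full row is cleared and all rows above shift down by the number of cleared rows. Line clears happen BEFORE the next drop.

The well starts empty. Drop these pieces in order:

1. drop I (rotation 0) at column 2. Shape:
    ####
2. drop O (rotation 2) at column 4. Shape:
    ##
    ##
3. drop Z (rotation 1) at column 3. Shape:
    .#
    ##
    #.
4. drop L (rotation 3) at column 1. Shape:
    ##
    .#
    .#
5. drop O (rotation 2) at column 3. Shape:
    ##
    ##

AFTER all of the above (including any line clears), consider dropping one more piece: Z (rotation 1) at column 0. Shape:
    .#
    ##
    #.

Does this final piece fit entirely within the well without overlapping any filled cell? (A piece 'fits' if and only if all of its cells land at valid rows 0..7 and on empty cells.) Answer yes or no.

Answer: yes

Derivation:
Drop 1: I rot0 at col 2 lands with bottom-row=0; cleared 0 line(s) (total 0); column heights now [0 0 1 1 1 1], max=1
Drop 2: O rot2 at col 4 lands with bottom-row=1; cleared 0 line(s) (total 0); column heights now [0 0 1 1 3 3], max=3
Drop 3: Z rot1 at col 3 lands with bottom-row=2; cleared 0 line(s) (total 0); column heights now [0 0 1 4 5 3], max=5
Drop 4: L rot3 at col 1 lands with bottom-row=1; cleared 0 line(s) (total 0); column heights now [0 4 4 4 5 3], max=5
Drop 5: O rot2 at col 3 lands with bottom-row=5; cleared 0 line(s) (total 0); column heights now [0 4 4 7 7 3], max=7
Test piece Z rot1 at col 0 (width 2): heights before test = [0 4 4 7 7 3]; fits = True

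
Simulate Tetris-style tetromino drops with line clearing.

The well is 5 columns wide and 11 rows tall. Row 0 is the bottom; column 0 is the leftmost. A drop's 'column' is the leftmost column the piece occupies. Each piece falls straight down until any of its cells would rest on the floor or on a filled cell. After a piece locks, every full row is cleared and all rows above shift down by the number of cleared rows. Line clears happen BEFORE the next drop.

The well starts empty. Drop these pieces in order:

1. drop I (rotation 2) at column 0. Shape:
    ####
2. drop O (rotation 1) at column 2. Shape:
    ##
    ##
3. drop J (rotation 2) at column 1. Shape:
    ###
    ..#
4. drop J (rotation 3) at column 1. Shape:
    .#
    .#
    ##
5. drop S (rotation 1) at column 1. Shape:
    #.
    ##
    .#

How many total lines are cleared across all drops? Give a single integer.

Answer: 0

Derivation:
Drop 1: I rot2 at col 0 lands with bottom-row=0; cleared 0 line(s) (total 0); column heights now [1 1 1 1 0], max=1
Drop 2: O rot1 at col 2 lands with bottom-row=1; cleared 0 line(s) (total 0); column heights now [1 1 3 3 0], max=3
Drop 3: J rot2 at col 1 lands with bottom-row=3; cleared 0 line(s) (total 0); column heights now [1 5 5 5 0], max=5
Drop 4: J rot3 at col 1 lands with bottom-row=5; cleared 0 line(s) (total 0); column heights now [1 6 8 5 0], max=8
Drop 5: S rot1 at col 1 lands with bottom-row=8; cleared 0 line(s) (total 0); column heights now [1 11 10 5 0], max=11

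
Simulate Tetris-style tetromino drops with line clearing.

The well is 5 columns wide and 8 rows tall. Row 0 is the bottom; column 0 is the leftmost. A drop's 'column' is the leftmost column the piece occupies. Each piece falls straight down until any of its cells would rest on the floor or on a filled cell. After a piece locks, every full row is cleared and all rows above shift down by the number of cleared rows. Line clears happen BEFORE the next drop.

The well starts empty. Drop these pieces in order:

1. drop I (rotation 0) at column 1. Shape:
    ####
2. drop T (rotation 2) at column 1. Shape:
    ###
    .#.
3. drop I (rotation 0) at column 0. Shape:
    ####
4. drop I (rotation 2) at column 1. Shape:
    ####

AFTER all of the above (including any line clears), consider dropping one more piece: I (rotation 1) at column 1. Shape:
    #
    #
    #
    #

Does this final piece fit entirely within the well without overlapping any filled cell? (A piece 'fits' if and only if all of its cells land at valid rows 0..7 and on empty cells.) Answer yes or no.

Drop 1: I rot0 at col 1 lands with bottom-row=0; cleared 0 line(s) (total 0); column heights now [0 1 1 1 1], max=1
Drop 2: T rot2 at col 1 lands with bottom-row=1; cleared 0 line(s) (total 0); column heights now [0 3 3 3 1], max=3
Drop 3: I rot0 at col 0 lands with bottom-row=3; cleared 0 line(s) (total 0); column heights now [4 4 4 4 1], max=4
Drop 4: I rot2 at col 1 lands with bottom-row=4; cleared 0 line(s) (total 0); column heights now [4 5 5 5 5], max=5
Test piece I rot1 at col 1 (width 1): heights before test = [4 5 5 5 5]; fits = False

Answer: no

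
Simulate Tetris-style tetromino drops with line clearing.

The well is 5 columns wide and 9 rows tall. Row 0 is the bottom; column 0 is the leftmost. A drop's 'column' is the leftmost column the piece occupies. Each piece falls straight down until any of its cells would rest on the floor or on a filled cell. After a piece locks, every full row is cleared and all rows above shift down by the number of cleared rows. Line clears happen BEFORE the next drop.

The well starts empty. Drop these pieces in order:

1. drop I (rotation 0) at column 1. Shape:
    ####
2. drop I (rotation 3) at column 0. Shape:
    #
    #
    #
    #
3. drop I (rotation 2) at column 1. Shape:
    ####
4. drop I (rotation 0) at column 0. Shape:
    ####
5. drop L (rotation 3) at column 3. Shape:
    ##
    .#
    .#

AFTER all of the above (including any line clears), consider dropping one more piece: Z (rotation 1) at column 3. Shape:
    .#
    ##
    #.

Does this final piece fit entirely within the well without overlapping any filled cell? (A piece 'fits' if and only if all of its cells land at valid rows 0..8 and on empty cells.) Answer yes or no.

Drop 1: I rot0 at col 1 lands with bottom-row=0; cleared 0 line(s) (total 0); column heights now [0 1 1 1 1], max=1
Drop 2: I rot3 at col 0 lands with bottom-row=0; cleared 1 line(s) (total 1); column heights now [3 0 0 0 0], max=3
Drop 3: I rot2 at col 1 lands with bottom-row=0; cleared 1 line(s) (total 2); column heights now [2 0 0 0 0], max=2
Drop 4: I rot0 at col 0 lands with bottom-row=2; cleared 0 line(s) (total 2); column heights now [3 3 3 3 0], max=3
Drop 5: L rot3 at col 3 lands with bottom-row=1; cleared 1 line(s) (total 3); column heights now [2 0 0 3 3], max=3
Test piece Z rot1 at col 3 (width 2): heights before test = [2 0 0 3 3]; fits = True

Answer: yes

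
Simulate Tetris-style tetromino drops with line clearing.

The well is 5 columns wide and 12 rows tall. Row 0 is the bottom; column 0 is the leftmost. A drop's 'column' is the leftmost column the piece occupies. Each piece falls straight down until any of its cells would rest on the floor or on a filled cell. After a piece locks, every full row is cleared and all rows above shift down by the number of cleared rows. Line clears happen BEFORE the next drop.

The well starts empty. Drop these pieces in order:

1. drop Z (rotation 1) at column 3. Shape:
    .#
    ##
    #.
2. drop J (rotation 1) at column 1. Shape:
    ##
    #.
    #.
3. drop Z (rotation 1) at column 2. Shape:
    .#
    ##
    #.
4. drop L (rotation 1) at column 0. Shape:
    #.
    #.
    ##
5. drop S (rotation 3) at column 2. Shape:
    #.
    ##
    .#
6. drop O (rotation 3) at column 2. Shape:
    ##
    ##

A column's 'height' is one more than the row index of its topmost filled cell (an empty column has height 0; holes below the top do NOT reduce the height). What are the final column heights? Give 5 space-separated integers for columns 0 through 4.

Drop 1: Z rot1 at col 3 lands with bottom-row=0; cleared 0 line(s) (total 0); column heights now [0 0 0 2 3], max=3
Drop 2: J rot1 at col 1 lands with bottom-row=0; cleared 0 line(s) (total 0); column heights now [0 3 3 2 3], max=3
Drop 3: Z rot1 at col 2 lands with bottom-row=3; cleared 0 line(s) (total 0); column heights now [0 3 5 6 3], max=6
Drop 4: L rot1 at col 0 lands with bottom-row=3; cleared 0 line(s) (total 0); column heights now [6 4 5 6 3], max=6
Drop 5: S rot3 at col 2 lands with bottom-row=6; cleared 0 line(s) (total 0); column heights now [6 4 9 8 3], max=9
Drop 6: O rot3 at col 2 lands with bottom-row=9; cleared 0 line(s) (total 0); column heights now [6 4 11 11 3], max=11

Answer: 6 4 11 11 3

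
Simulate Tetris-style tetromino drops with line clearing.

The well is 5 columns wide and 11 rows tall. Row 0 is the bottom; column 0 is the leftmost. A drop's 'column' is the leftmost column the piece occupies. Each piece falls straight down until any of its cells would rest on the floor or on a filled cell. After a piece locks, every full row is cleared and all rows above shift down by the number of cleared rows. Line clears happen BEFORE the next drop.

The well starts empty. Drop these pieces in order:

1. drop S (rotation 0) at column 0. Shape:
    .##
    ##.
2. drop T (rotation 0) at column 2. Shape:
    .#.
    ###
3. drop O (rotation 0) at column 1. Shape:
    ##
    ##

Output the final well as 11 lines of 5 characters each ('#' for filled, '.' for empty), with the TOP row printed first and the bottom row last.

Drop 1: S rot0 at col 0 lands with bottom-row=0; cleared 0 line(s) (total 0); column heights now [1 2 2 0 0], max=2
Drop 2: T rot0 at col 2 lands with bottom-row=2; cleared 0 line(s) (total 0); column heights now [1 2 3 4 3], max=4
Drop 3: O rot0 at col 1 lands with bottom-row=3; cleared 0 line(s) (total 0); column heights now [1 5 5 4 3], max=5

Answer: .....
.....
.....
.....
.....
.....
.##..
.###.
..###
.##..
##...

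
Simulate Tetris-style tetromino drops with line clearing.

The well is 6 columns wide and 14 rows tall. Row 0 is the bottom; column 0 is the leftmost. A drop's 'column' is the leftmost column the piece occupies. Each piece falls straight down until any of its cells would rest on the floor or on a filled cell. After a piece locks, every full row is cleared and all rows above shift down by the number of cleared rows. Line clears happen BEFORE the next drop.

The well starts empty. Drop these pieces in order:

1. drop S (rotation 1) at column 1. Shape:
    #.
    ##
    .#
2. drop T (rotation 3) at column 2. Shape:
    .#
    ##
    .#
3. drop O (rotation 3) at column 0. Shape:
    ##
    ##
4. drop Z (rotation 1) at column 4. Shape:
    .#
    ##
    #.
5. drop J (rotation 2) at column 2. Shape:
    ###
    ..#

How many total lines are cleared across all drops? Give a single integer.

Drop 1: S rot1 at col 1 lands with bottom-row=0; cleared 0 line(s) (total 0); column heights now [0 3 2 0 0 0], max=3
Drop 2: T rot3 at col 2 lands with bottom-row=1; cleared 0 line(s) (total 0); column heights now [0 3 3 4 0 0], max=4
Drop 3: O rot3 at col 0 lands with bottom-row=3; cleared 0 line(s) (total 0); column heights now [5 5 3 4 0 0], max=5
Drop 4: Z rot1 at col 4 lands with bottom-row=0; cleared 0 line(s) (total 0); column heights now [5 5 3 4 2 3], max=5
Drop 5: J rot2 at col 2 lands with bottom-row=3; cleared 0 line(s) (total 0); column heights now [5 5 5 5 5 3], max=5

Answer: 0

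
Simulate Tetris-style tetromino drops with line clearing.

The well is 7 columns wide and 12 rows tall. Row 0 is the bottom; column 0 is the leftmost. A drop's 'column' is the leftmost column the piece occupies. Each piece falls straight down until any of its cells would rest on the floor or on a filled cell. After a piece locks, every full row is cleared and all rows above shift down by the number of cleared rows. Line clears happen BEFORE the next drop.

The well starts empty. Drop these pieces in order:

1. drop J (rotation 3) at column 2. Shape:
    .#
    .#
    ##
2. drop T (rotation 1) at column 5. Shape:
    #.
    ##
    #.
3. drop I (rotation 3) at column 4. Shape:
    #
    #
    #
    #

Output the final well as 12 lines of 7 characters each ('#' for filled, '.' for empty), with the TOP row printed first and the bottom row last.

Drop 1: J rot3 at col 2 lands with bottom-row=0; cleared 0 line(s) (total 0); column heights now [0 0 1 3 0 0 0], max=3
Drop 2: T rot1 at col 5 lands with bottom-row=0; cleared 0 line(s) (total 0); column heights now [0 0 1 3 0 3 2], max=3
Drop 3: I rot3 at col 4 lands with bottom-row=0; cleared 0 line(s) (total 0); column heights now [0 0 1 3 4 3 2], max=4

Answer: .......
.......
.......
.......
.......
.......
.......
.......
....#..
...###.
...####
..####.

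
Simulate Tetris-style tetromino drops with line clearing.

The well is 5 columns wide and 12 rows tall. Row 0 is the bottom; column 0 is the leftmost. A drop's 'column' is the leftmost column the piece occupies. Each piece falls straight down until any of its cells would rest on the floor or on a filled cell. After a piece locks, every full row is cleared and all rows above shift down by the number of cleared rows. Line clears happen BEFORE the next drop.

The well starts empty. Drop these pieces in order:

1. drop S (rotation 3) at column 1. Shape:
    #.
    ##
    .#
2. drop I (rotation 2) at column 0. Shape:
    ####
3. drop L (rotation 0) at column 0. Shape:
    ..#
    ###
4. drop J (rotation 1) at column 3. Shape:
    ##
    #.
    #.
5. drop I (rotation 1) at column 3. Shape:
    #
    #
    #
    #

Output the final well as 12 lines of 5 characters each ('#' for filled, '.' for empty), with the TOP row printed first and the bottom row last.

Answer: .....
...#.
...#.
...#.
...#.
...##
..##.
####.
####.
.#...
.##..
..#..

Derivation:
Drop 1: S rot3 at col 1 lands with bottom-row=0; cleared 0 line(s) (total 0); column heights now [0 3 2 0 0], max=3
Drop 2: I rot2 at col 0 lands with bottom-row=3; cleared 0 line(s) (total 0); column heights now [4 4 4 4 0], max=4
Drop 3: L rot0 at col 0 lands with bottom-row=4; cleared 0 line(s) (total 0); column heights now [5 5 6 4 0], max=6
Drop 4: J rot1 at col 3 lands with bottom-row=4; cleared 0 line(s) (total 0); column heights now [5 5 6 7 7], max=7
Drop 5: I rot1 at col 3 lands with bottom-row=7; cleared 0 line(s) (total 0); column heights now [5 5 6 11 7], max=11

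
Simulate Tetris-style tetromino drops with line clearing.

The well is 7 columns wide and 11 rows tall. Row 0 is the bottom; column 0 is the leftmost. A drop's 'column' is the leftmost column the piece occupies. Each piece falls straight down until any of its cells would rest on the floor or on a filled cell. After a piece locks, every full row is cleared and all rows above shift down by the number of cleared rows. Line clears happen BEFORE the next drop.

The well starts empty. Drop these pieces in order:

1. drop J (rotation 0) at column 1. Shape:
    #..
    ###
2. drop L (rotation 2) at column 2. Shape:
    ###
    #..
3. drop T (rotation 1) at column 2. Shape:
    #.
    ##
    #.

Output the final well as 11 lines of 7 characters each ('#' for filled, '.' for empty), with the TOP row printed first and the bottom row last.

Drop 1: J rot0 at col 1 lands with bottom-row=0; cleared 0 line(s) (total 0); column heights now [0 2 1 1 0 0 0], max=2
Drop 2: L rot2 at col 2 lands with bottom-row=1; cleared 0 line(s) (total 0); column heights now [0 2 3 3 3 0 0], max=3
Drop 3: T rot1 at col 2 lands with bottom-row=3; cleared 0 line(s) (total 0); column heights now [0 2 6 5 3 0 0], max=6

Answer: .......
.......
.......
.......
.......
..#....
..##...
..#....
..###..
.##....
.###...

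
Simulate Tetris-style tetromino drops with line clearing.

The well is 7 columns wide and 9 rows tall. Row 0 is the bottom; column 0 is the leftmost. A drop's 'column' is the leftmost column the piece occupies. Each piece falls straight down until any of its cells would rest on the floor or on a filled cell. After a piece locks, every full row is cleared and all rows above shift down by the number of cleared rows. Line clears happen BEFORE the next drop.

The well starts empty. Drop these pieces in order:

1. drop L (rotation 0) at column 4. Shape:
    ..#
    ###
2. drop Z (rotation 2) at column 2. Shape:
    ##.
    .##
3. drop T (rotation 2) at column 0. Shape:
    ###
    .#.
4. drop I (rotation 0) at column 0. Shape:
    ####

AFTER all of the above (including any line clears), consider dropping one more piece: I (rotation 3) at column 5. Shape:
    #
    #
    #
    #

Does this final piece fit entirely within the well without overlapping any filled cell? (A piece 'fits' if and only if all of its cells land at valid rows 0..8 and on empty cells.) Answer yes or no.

Drop 1: L rot0 at col 4 lands with bottom-row=0; cleared 0 line(s) (total 0); column heights now [0 0 0 0 1 1 2], max=2
Drop 2: Z rot2 at col 2 lands with bottom-row=1; cleared 0 line(s) (total 0); column heights now [0 0 3 3 2 1 2], max=3
Drop 3: T rot2 at col 0 lands with bottom-row=2; cleared 0 line(s) (total 0); column heights now [4 4 4 3 2 1 2], max=4
Drop 4: I rot0 at col 0 lands with bottom-row=4; cleared 0 line(s) (total 0); column heights now [5 5 5 5 2 1 2], max=5
Test piece I rot3 at col 5 (width 1): heights before test = [5 5 5 5 2 1 2]; fits = True

Answer: yes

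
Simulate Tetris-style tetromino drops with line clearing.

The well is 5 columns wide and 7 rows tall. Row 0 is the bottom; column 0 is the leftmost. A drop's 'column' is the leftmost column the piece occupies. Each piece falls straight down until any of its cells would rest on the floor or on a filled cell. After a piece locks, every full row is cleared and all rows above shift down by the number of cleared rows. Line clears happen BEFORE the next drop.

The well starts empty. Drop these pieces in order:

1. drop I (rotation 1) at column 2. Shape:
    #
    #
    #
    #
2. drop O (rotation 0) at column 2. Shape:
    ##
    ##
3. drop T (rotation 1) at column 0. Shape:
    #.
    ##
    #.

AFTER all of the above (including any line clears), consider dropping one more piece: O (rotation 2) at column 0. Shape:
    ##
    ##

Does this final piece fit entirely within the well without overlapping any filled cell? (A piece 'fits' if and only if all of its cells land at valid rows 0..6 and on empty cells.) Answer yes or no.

Answer: yes

Derivation:
Drop 1: I rot1 at col 2 lands with bottom-row=0; cleared 0 line(s) (total 0); column heights now [0 0 4 0 0], max=4
Drop 2: O rot0 at col 2 lands with bottom-row=4; cleared 0 line(s) (total 0); column heights now [0 0 6 6 0], max=6
Drop 3: T rot1 at col 0 lands with bottom-row=0; cleared 0 line(s) (total 0); column heights now [3 2 6 6 0], max=6
Test piece O rot2 at col 0 (width 2): heights before test = [3 2 6 6 0]; fits = True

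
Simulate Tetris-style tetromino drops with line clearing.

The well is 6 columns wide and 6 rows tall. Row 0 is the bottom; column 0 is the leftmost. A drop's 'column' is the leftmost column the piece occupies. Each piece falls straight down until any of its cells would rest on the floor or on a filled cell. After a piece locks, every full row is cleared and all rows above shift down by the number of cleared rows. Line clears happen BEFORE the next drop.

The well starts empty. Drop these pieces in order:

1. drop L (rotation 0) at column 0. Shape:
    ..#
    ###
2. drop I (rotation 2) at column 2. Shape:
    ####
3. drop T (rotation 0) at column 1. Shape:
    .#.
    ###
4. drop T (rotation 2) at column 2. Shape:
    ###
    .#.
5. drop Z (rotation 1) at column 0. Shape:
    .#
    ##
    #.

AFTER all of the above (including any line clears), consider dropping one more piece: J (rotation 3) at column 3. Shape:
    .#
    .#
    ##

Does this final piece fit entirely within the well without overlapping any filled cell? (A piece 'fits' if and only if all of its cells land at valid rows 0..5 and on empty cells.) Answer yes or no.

Answer: no

Derivation:
Drop 1: L rot0 at col 0 lands with bottom-row=0; cleared 0 line(s) (total 0); column heights now [1 1 2 0 0 0], max=2
Drop 2: I rot2 at col 2 lands with bottom-row=2; cleared 0 line(s) (total 0); column heights now [1 1 3 3 3 3], max=3
Drop 3: T rot0 at col 1 lands with bottom-row=3; cleared 0 line(s) (total 0); column heights now [1 4 5 4 3 3], max=5
Drop 4: T rot2 at col 2 lands with bottom-row=4; cleared 0 line(s) (total 0); column heights now [1 4 6 6 6 3], max=6
Drop 5: Z rot1 at col 0 lands with bottom-row=3; cleared 0 line(s) (total 0); column heights now [5 6 6 6 6 3], max=6
Test piece J rot3 at col 3 (width 2): heights before test = [5 6 6 6 6 3]; fits = False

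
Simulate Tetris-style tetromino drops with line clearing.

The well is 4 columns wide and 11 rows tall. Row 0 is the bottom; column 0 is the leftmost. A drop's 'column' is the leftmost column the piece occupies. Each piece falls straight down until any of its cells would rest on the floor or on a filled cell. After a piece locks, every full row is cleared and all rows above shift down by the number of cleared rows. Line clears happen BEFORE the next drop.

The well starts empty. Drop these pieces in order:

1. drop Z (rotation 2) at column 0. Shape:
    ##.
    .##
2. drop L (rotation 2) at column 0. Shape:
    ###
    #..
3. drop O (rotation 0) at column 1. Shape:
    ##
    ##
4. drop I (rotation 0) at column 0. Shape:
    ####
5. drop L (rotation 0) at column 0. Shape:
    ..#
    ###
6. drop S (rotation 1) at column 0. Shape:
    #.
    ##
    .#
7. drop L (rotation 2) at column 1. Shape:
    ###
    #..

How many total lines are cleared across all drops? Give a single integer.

Drop 1: Z rot2 at col 0 lands with bottom-row=0; cleared 0 line(s) (total 0); column heights now [2 2 1 0], max=2
Drop 2: L rot2 at col 0 lands with bottom-row=2; cleared 0 line(s) (total 0); column heights now [4 4 4 0], max=4
Drop 3: O rot0 at col 1 lands with bottom-row=4; cleared 0 line(s) (total 0); column heights now [4 6 6 0], max=6
Drop 4: I rot0 at col 0 lands with bottom-row=6; cleared 1 line(s) (total 1); column heights now [4 6 6 0], max=6
Drop 5: L rot0 at col 0 lands with bottom-row=6; cleared 0 line(s) (total 1); column heights now [7 7 8 0], max=8
Drop 6: S rot1 at col 0 lands with bottom-row=7; cleared 0 line(s) (total 1); column heights now [10 9 8 0], max=10
Drop 7: L rot2 at col 1 lands with bottom-row=9; cleared 0 line(s) (total 1); column heights now [10 11 11 11], max=11

Answer: 1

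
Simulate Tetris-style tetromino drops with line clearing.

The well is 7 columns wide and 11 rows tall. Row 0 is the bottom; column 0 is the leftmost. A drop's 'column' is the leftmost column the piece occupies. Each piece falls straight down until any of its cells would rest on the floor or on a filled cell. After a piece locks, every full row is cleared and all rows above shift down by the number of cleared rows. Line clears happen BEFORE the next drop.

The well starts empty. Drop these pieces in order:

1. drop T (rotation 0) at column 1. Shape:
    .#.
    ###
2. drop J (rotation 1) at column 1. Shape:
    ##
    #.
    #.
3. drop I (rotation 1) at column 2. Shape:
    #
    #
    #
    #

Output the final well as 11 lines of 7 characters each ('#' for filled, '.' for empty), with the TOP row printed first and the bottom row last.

Drop 1: T rot0 at col 1 lands with bottom-row=0; cleared 0 line(s) (total 0); column heights now [0 1 2 1 0 0 0], max=2
Drop 2: J rot1 at col 1 lands with bottom-row=1; cleared 0 line(s) (total 0); column heights now [0 4 4 1 0 0 0], max=4
Drop 3: I rot1 at col 2 lands with bottom-row=4; cleared 0 line(s) (total 0); column heights now [0 4 8 1 0 0 0], max=8

Answer: .......
.......
.......
..#....
..#....
..#....
..#....
.##....
.#.....
.##....
.###...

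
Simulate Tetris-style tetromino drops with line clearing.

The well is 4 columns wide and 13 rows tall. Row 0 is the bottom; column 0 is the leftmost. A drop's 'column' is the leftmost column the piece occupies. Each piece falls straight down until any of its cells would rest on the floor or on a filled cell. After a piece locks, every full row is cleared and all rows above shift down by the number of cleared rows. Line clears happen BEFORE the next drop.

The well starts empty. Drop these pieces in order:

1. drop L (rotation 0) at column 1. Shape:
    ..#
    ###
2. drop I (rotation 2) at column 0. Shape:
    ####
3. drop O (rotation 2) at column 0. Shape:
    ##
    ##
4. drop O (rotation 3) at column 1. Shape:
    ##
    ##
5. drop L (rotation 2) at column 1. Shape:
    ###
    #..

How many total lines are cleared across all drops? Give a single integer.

Drop 1: L rot0 at col 1 lands with bottom-row=0; cleared 0 line(s) (total 0); column heights now [0 1 1 2], max=2
Drop 2: I rot2 at col 0 lands with bottom-row=2; cleared 1 line(s) (total 1); column heights now [0 1 1 2], max=2
Drop 3: O rot2 at col 0 lands with bottom-row=1; cleared 0 line(s) (total 1); column heights now [3 3 1 2], max=3
Drop 4: O rot3 at col 1 lands with bottom-row=3; cleared 0 line(s) (total 1); column heights now [3 5 5 2], max=5
Drop 5: L rot2 at col 1 lands with bottom-row=5; cleared 0 line(s) (total 1); column heights now [3 7 7 7], max=7

Answer: 1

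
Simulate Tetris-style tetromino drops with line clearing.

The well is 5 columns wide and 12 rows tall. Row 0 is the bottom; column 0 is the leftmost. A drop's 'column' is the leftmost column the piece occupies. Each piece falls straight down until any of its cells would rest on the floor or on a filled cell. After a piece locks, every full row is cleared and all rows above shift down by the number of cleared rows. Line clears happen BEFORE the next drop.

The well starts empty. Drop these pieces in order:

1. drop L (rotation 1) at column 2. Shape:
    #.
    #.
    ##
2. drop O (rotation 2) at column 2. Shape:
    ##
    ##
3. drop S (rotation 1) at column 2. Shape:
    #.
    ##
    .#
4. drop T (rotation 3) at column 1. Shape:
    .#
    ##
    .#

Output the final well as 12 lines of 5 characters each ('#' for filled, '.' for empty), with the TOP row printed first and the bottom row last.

Answer: .....
..#..
.##..
..#..
..#..
..##.
...#.
..##.
..##.
..#..
..#..
..##.

Derivation:
Drop 1: L rot1 at col 2 lands with bottom-row=0; cleared 0 line(s) (total 0); column heights now [0 0 3 1 0], max=3
Drop 2: O rot2 at col 2 lands with bottom-row=3; cleared 0 line(s) (total 0); column heights now [0 0 5 5 0], max=5
Drop 3: S rot1 at col 2 lands with bottom-row=5; cleared 0 line(s) (total 0); column heights now [0 0 8 7 0], max=8
Drop 4: T rot3 at col 1 lands with bottom-row=8; cleared 0 line(s) (total 0); column heights now [0 10 11 7 0], max=11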